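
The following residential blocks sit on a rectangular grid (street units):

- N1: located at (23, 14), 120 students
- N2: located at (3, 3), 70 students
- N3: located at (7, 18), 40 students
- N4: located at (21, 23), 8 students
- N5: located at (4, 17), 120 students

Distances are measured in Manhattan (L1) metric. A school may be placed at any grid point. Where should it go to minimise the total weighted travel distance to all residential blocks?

(4, 14)

Manhattan distance separates: Σwᵢ(|x−xᵢ|+|y−yᵢ|) = Σwᵢ|x−xᵢ| + Σwᵢ|y−yᵢ|, so x and y are optimised independently as 1-D weighted medians.
Total weight W = 358; half = 179.
x-coordinate, sorted with cumulative weight:
  x=3 (N2, w=70) cum 70
  x=4 (N5, w=120) cum 190  ← median
  x=7 (N3, w=40) cum 230
  x=21 (N4, w=8) cum 238
  x=23 (N1, w=120) cum 358
⇒ x* = 4
y-coordinate, sorted with cumulative weight:
  y=3 (N2, w=70) cum 70
  y=14 (N1, w=120) cum 190  ← median
  y=17 (N5, w=120) cum 310
  y=18 (N3, w=40) cum 350
  y=23 (N4, w=8) cum 358
⇒ y* = 14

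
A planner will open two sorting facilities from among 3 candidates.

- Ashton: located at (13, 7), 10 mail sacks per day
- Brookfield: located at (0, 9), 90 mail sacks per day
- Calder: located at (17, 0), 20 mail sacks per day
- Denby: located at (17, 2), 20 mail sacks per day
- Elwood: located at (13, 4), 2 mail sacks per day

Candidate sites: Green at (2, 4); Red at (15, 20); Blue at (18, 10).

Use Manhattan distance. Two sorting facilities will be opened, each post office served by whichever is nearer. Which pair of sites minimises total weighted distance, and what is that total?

Evaluate every pair (each demand assigned to the nearer of the two):
  {Green, Blue}: total = 1132
  {Green, Red}: total = 1512
  {Red, Blue}: total = 2212
Best pair: {Green, Blue} with total 1132.

{Green, Blue}, total 1132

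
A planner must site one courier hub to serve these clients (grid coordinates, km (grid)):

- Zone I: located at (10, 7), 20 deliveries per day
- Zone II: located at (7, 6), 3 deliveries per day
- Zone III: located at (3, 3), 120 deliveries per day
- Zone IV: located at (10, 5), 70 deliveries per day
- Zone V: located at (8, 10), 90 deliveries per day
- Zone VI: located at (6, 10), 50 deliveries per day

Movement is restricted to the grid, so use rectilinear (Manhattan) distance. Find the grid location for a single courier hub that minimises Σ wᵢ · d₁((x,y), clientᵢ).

(8, 5)

Manhattan distance separates: Σwᵢ(|x−xᵢ|+|y−yᵢ|) = Σwᵢ|x−xᵢ| + Σwᵢ|y−yᵢ|, so x and y are optimised independently as 1-D weighted medians.
Total weight W = 353; half = 176.5.
x-coordinate, sorted with cumulative weight:
  x=3 (Zone III, w=120) cum 120
  x=6 (Zone VI, w=50) cum 170
  x=7 (Zone II, w=3) cum 173
  x=8 (Zone V, w=90) cum 263  ← median
  x=10 (Zone I, w=20) cum 283
  x=10 (Zone IV, w=70) cum 353
⇒ x* = 8
y-coordinate, sorted with cumulative weight:
  y=3 (Zone III, w=120) cum 120
  y=5 (Zone IV, w=70) cum 190  ← median
  y=6 (Zone II, w=3) cum 193
  y=7 (Zone I, w=20) cum 213
  y=10 (Zone V, w=90) cum 303
  y=10 (Zone VI, w=50) cum 353
⇒ y* = 5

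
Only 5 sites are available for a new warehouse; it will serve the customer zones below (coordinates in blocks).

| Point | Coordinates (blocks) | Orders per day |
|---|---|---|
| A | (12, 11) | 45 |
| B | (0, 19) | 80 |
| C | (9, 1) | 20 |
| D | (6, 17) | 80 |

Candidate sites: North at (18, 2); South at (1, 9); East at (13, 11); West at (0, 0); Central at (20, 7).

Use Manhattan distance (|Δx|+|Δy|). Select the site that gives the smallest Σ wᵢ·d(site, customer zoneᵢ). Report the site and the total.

South, total 2825 blocks

Total weighted distance at each candidate:
  North (18, 2): total = 5835
  South (1, 9): total = 2825
  East (13, 11): total = 3045
  West (0, 0): total = 4595
  Central (20, 7): total = 5360
Minimum is at South with total 2825 blocks.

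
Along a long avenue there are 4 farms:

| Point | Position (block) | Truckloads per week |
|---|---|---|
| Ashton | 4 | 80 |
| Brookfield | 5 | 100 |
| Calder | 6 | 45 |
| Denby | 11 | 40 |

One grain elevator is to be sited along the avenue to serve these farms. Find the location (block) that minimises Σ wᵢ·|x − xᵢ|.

x = 5

For a sum of weighted absolute distances on a line, the optimum is the weighted median (not the mean). Total weight W = 265; half-weight = 132.5.
Sort by position and accumulate weight:
  block 4 (Ashton, w=80) → cum 80
  block 5 (Brookfield, w=100) → cum 180  ≥ 132.5 → median here
  block 6 (Calder, w=45) → cum 225
  block 11 (Denby, w=40) → cum 265
Optimal location: block 5.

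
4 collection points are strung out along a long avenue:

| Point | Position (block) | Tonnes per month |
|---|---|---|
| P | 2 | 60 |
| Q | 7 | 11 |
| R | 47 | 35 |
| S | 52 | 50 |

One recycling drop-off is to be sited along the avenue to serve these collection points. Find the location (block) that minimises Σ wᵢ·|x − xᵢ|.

For a sum of weighted absolute distances on a line, the optimum is the weighted median (not the mean). Total weight W = 156; half-weight = 78.
Sort by position and accumulate weight:
  block 2 (P, w=60) → cum 60
  block 7 (Q, w=11) → cum 71
  block 47 (R, w=35) → cum 106  ≥ 78 → median here
  block 52 (S, w=50) → cum 156
Optimal location: block 47.

x = 47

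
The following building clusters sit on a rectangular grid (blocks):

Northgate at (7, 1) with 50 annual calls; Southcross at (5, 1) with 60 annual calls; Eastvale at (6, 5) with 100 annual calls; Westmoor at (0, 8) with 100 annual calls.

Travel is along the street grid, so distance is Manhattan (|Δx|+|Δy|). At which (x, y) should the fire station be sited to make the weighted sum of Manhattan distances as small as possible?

Manhattan distance separates: Σwᵢ(|x−xᵢ|+|y−yᵢ|) = Σwᵢ|x−xᵢ| + Σwᵢ|y−yᵢ|, so x and y are optimised independently as 1-D weighted medians.
Total weight W = 310; half = 155.
x-coordinate, sorted with cumulative weight:
  x=0 (Westmoor, w=100) cum 100
  x=5 (Southcross, w=60) cum 160  ← median
  x=6 (Eastvale, w=100) cum 260
  x=7 (Northgate, w=50) cum 310
⇒ x* = 5
y-coordinate, sorted with cumulative weight:
  y=1 (Northgate, w=50) cum 50
  y=1 (Southcross, w=60) cum 110
  y=5 (Eastvale, w=100) cum 210  ← median
  y=8 (Westmoor, w=100) cum 310
⇒ y* = 5

(5, 5)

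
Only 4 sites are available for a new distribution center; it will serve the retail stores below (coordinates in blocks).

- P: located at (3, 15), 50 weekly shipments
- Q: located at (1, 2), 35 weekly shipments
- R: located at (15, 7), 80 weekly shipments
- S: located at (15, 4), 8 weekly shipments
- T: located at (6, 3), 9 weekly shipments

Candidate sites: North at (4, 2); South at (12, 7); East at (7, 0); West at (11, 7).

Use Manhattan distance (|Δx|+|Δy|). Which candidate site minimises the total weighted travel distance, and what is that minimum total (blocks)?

West, total 1782 blocks

Total weighted distance at each candidate:
  North (4, 2): total = 2216
  South (12, 7): total = 1788
  East (7, 0): total = 2562
  West (11, 7): total = 1782
Minimum is at West with total 1782 blocks.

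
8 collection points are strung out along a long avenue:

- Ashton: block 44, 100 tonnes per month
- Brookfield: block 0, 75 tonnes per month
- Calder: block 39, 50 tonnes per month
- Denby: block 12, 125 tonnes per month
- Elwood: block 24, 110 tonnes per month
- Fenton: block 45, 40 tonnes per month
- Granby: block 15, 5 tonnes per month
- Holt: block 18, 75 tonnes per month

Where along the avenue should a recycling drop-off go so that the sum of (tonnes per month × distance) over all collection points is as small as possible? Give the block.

For a sum of weighted absolute distances on a line, the optimum is the weighted median (not the mean). Total weight W = 580; half-weight = 290.
Sort by position and accumulate weight:
  block 0 (Brookfield, w=75) → cum 75
  block 12 (Denby, w=125) → cum 200
  block 15 (Granby, w=5) → cum 205
  block 18 (Holt, w=75) → cum 280
  block 24 (Elwood, w=110) → cum 390  ≥ 290 → median here
  block 39 (Calder, w=50) → cum 440
  block 44 (Ashton, w=100) → cum 540
  block 45 (Fenton, w=40) → cum 580
Optimal location: block 24.

x = 24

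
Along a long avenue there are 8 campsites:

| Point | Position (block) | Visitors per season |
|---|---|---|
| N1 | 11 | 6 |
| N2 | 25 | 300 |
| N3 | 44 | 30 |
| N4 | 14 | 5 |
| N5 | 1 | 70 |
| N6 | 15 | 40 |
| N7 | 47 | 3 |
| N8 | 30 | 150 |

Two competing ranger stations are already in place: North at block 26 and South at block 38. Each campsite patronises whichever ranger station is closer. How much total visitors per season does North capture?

571

The indifferent point is the midpoint (26+38)/2 = 32; campsites left of it (closer to North at 26) go to North, those right go to South.
  N5 at 1 (w=70) → North
  N1 at 11 (w=6) → North
  N4 at 14 (w=5) → North
  N6 at 15 (w=40) → North
  N2 at 25 (w=300) → North
  N8 at 30 (w=150) → North
  N3 at 44 (w=30) → South
  N7 at 47 (w=3) → South
North captures 571; South captures 33.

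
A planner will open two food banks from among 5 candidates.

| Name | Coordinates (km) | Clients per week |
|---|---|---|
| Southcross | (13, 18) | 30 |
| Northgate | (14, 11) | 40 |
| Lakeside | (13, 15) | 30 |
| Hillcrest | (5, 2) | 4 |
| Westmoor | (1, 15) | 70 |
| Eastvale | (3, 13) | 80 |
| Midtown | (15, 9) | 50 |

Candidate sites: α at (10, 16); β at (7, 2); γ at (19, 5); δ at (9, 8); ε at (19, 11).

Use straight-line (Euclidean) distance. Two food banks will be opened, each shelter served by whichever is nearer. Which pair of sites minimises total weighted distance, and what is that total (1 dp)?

{α, ε}, total 1929.2

Evaluate every pair (each demand assigned to the nearer of the two):
  {α, ε}: total = 1929.2
  {α, δ}: total = 2012.4
  {α, γ}: total = 2042.4
  {α, β}: total = 2140.4
  {δ, ε}: total = 2314.3
  {γ, δ}: total = 2478.8
  {β, δ}: total = 2479.3
  {β, ε}: total = 2863.1
  {β, γ}: total = 3321.3
  {γ, ε}: total = 3554.5
Best pair: {α, ε} with total 1929.2.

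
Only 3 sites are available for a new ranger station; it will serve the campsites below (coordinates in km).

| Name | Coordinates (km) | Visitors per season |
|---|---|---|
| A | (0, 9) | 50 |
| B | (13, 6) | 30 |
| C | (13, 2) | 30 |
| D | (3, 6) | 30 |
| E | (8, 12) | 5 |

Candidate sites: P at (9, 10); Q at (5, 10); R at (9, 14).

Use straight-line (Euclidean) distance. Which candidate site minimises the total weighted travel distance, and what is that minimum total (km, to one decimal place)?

Q, total 1014.9 km

Total weighted distance at each candidate:
  P (9, 10): total = 1118.3
  Q (5, 10): total = 1014.9
  R (9, 14): total = 1473.8
Minimum is at Q with total 1014.9 km.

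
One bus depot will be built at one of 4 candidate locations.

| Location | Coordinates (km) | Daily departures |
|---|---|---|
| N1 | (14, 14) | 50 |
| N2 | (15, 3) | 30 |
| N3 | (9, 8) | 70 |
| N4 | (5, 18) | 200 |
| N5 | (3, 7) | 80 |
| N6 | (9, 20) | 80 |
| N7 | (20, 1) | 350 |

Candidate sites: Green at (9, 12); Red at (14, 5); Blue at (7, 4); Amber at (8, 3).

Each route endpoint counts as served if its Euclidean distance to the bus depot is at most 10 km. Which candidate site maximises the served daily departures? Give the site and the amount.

Coverage radius r = 10 km; a point is covered iff (Δx)²+(Δy)² ≤ 10² = 100.
  Green (9, 12): covers {N1, N3, N4, N5, N6} → 480
  Red (14, 5): covers {N1, N2, N3, N7} → 500
  Blue (7, 4): covers {N2, N3, N5} → 180
  Amber (8, 3): covers {N2, N3, N5} → 180
Maximum coverage at Red: 500 daily departures.

Red, covering 500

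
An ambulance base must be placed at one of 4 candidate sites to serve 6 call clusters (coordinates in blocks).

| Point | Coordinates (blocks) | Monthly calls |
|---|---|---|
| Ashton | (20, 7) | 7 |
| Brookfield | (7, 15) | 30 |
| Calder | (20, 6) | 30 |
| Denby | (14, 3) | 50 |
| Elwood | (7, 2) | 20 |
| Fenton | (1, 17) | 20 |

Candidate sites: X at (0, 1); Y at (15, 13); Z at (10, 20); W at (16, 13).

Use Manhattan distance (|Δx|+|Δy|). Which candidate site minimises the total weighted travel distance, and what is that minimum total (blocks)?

Y, total 2027 blocks

Total weighted distance at each candidate:
  X (0, 1): total = 2862
  Y (15, 13): total = 2027
  Z (10, 20): total = 2831
  W (16, 13): total = 2110
Minimum is at Y with total 2027 blocks.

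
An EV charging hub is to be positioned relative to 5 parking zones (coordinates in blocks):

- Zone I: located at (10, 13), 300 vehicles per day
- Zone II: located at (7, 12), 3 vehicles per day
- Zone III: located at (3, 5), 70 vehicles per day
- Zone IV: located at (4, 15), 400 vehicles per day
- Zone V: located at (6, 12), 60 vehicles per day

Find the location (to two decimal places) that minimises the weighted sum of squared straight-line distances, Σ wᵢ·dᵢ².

(6.23, 13.21)

The minimiser of Σwᵢ‖p−pᵢ‖² is the weighted centroid p* = (Σwᵢpᵢ)/(Σwᵢ).
Σwᵢ = 833.
Σwᵢxᵢ = 300·10 + 3·7 + 70·3 + 400·4 + 60·6 = 5191.
Σwᵢyᵢ = 300·13 + 3·12 + 70·5 + 400·15 + 60·12 = 11006.
x* = 5191/833 = 6.23, y* = 11006/833 = 13.21.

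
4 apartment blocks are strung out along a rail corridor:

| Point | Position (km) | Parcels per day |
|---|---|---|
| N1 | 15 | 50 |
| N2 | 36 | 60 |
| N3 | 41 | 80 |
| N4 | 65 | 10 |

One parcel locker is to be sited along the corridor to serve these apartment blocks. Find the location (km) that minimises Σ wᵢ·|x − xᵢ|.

For a sum of weighted absolute distances on a line, the optimum is the weighted median (not the mean). Total weight W = 200; half-weight = 100.
Sort by position and accumulate weight:
  km 15 (N1, w=50) → cum 50
  km 36 (N2, w=60) → cum 110  ≥ 100 → median here
  km 41 (N3, w=80) → cum 190
  km 65 (N4, w=10) → cum 200
Optimal location: km 36.

x = 36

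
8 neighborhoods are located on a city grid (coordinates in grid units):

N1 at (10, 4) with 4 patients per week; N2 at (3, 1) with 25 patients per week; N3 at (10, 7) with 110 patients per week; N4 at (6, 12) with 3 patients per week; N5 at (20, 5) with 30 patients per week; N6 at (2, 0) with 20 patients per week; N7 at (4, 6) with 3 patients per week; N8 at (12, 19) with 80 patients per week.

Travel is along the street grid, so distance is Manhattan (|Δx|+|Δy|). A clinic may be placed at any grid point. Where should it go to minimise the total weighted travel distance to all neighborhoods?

Manhattan distance separates: Σwᵢ(|x−xᵢ|+|y−yᵢ|) = Σwᵢ|x−xᵢ| + Σwᵢ|y−yᵢ|, so x and y are optimised independently as 1-D weighted medians.
Total weight W = 275; half = 137.5.
x-coordinate, sorted with cumulative weight:
  x=2 (N6, w=20) cum 20
  x=3 (N2, w=25) cum 45
  x=4 (N7, w=3) cum 48
  x=6 (N4, w=3) cum 51
  x=10 (N1, w=4) cum 55
  x=10 (N3, w=110) cum 165  ← median
  x=12 (N8, w=80) cum 245
  x=20 (N5, w=30) cum 275
⇒ x* = 10
y-coordinate, sorted with cumulative weight:
  y=0 (N6, w=20) cum 20
  y=1 (N2, w=25) cum 45
  y=4 (N1, w=4) cum 49
  y=5 (N5, w=30) cum 79
  y=6 (N7, w=3) cum 82
  y=7 (N3, w=110) cum 192  ← median
  y=12 (N4, w=3) cum 195
  y=19 (N8, w=80) cum 275
⇒ y* = 7

(10, 7)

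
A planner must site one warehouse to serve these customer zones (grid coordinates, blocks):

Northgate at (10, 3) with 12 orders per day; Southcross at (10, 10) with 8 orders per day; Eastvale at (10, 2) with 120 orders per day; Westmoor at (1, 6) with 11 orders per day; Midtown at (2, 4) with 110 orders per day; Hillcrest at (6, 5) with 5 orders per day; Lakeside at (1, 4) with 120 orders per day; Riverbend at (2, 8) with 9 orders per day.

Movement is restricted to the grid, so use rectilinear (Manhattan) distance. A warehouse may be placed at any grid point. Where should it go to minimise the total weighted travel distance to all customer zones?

(2, 4)

Manhattan distance separates: Σwᵢ(|x−xᵢ|+|y−yᵢ|) = Σwᵢ|x−xᵢ| + Σwᵢ|y−yᵢ|, so x and y are optimised independently as 1-D weighted medians.
Total weight W = 395; half = 197.5.
x-coordinate, sorted with cumulative weight:
  x=1 (Westmoor, w=11) cum 11
  x=1 (Lakeside, w=120) cum 131
  x=2 (Midtown, w=110) cum 241  ← median
  x=2 (Riverbend, w=9) cum 250
  x=6 (Hillcrest, w=5) cum 255
  x=10 (Northgate, w=12) cum 267
  x=10 (Southcross, w=8) cum 275
  x=10 (Eastvale, w=120) cum 395
⇒ x* = 2
y-coordinate, sorted with cumulative weight:
  y=2 (Eastvale, w=120) cum 120
  y=3 (Northgate, w=12) cum 132
  y=4 (Midtown, w=110) cum 242  ← median
  y=4 (Lakeside, w=120) cum 362
  y=5 (Hillcrest, w=5) cum 367
  y=6 (Westmoor, w=11) cum 378
  y=8 (Riverbend, w=9) cum 387
  y=10 (Southcross, w=8) cum 395
⇒ y* = 4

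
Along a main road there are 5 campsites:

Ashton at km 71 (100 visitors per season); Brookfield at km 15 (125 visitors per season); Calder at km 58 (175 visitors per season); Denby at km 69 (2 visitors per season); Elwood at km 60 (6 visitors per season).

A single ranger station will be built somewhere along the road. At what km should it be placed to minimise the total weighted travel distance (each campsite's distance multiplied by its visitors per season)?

For a sum of weighted absolute distances on a line, the optimum is the weighted median (not the mean). Total weight W = 408; half-weight = 204.
Sort by position and accumulate weight:
  km 15 (Brookfield, w=125) → cum 125
  km 58 (Calder, w=175) → cum 300  ≥ 204 → median here
  km 60 (Elwood, w=6) → cum 306
  km 69 (Denby, w=2) → cum 308
  km 71 (Ashton, w=100) → cum 408
Optimal location: km 58.

x = 58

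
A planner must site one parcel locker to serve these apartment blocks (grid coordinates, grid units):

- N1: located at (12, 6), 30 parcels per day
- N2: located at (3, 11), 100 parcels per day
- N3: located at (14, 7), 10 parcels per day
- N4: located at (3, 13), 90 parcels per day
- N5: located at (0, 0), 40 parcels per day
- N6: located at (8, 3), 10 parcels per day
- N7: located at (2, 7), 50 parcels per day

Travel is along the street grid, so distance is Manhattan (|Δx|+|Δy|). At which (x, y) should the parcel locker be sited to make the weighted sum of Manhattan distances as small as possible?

(3, 11)

Manhattan distance separates: Σwᵢ(|x−xᵢ|+|y−yᵢ|) = Σwᵢ|x−xᵢ| + Σwᵢ|y−yᵢ|, so x and y are optimised independently as 1-D weighted medians.
Total weight W = 330; half = 165.
x-coordinate, sorted with cumulative weight:
  x=0 (N5, w=40) cum 40
  x=2 (N7, w=50) cum 90
  x=3 (N2, w=100) cum 190  ← median
  x=3 (N4, w=90) cum 280
  x=8 (N6, w=10) cum 290
  x=12 (N1, w=30) cum 320
  x=14 (N3, w=10) cum 330
⇒ x* = 3
y-coordinate, sorted with cumulative weight:
  y=0 (N5, w=40) cum 40
  y=3 (N6, w=10) cum 50
  y=6 (N1, w=30) cum 80
  y=7 (N3, w=10) cum 90
  y=7 (N7, w=50) cum 140
  y=11 (N2, w=100) cum 240  ← median
  y=13 (N4, w=90) cum 330
⇒ y* = 11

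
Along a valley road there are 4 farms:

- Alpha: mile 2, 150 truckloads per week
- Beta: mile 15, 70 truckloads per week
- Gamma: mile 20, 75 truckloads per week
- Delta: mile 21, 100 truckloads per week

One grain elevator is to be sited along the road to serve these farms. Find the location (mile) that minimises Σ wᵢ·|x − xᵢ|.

x = 15

For a sum of weighted absolute distances on a line, the optimum is the weighted median (not the mean). Total weight W = 395; half-weight = 197.5.
Sort by position and accumulate weight:
  mile 2 (Alpha, w=150) → cum 150
  mile 15 (Beta, w=70) → cum 220  ≥ 197.5 → median here
  mile 20 (Gamma, w=75) → cum 295
  mile 21 (Delta, w=100) → cum 395
Optimal location: mile 15.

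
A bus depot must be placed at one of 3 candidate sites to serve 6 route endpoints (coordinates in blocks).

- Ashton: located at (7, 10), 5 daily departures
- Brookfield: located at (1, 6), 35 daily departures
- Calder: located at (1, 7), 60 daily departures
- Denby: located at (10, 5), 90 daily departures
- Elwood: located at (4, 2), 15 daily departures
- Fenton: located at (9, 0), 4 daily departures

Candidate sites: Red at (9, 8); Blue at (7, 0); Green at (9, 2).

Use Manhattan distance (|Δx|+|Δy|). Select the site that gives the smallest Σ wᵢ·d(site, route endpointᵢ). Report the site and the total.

Red, total 1467 blocks

Total weighted distance at each candidate:
  Red (9, 8): total = 1467
  Blue (7, 0): total = 2053
  Green (9, 2): total = 1693
Minimum is at Red with total 1467 blocks.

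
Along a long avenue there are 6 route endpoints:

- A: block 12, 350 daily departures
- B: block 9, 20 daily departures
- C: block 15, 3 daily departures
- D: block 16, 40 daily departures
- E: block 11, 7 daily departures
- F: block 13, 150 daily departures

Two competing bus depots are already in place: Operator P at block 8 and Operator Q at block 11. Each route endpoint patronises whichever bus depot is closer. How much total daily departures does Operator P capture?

20

The indifferent point is the midpoint (8+11)/2 = 9.5; route endpoints left of it (closer to Operator P at 8) go to Operator P, those right go to Operator Q.
  B at 9 (w=20) → Operator P
  E at 11 (w=7) → Operator Q
  A at 12 (w=350) → Operator Q
  F at 13 (w=150) → Operator Q
  C at 15 (w=3) → Operator Q
  D at 16 (w=40) → Operator Q
Operator P captures 20; Operator Q captures 550.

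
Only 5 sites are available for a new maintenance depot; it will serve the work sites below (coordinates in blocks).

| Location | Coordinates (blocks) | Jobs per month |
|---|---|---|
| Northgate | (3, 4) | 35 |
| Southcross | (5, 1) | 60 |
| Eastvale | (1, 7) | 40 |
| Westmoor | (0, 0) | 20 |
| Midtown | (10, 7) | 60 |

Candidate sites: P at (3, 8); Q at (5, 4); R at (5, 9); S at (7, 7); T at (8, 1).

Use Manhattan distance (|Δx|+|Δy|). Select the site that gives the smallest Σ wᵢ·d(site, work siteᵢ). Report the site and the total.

Q, total 1190 blocks

Total weighted distance at each candidate:
  P (3, 8): total = 1500
  Q (5, 4): total = 1190
  R (5, 9): total = 1665
  S (7, 7): total = 1425
  T (8, 1): total = 1640
Minimum is at Q with total 1190 blocks.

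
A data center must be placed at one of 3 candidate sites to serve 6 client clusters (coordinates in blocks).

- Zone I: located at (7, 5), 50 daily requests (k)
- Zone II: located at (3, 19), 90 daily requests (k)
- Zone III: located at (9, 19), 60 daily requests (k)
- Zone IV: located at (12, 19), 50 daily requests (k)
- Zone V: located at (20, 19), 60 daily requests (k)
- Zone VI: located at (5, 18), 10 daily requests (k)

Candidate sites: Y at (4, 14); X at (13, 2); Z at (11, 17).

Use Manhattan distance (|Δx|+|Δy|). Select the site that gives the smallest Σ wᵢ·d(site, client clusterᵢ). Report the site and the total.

Total weighted distance at each candidate:
  Y (4, 14): total = 3700
  X (13, 2): total = 6720
  Z (11, 17): total = 2820
Minimum is at Z with total 2820 blocks.

Z, total 2820 blocks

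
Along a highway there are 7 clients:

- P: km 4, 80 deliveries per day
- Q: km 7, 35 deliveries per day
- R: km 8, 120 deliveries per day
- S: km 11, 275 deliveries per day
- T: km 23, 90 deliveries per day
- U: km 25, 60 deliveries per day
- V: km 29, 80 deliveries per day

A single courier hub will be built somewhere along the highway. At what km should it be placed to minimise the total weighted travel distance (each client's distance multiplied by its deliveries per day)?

x = 11

For a sum of weighted absolute distances on a line, the optimum is the weighted median (not the mean). Total weight W = 740; half-weight = 370.
Sort by position and accumulate weight:
  km 4 (P, w=80) → cum 80
  km 7 (Q, w=35) → cum 115
  km 8 (R, w=120) → cum 235
  km 11 (S, w=275) → cum 510  ≥ 370 → median here
  km 23 (T, w=90) → cum 600
  km 25 (U, w=60) → cum 660
  km 29 (V, w=80) → cum 740
Optimal location: km 11.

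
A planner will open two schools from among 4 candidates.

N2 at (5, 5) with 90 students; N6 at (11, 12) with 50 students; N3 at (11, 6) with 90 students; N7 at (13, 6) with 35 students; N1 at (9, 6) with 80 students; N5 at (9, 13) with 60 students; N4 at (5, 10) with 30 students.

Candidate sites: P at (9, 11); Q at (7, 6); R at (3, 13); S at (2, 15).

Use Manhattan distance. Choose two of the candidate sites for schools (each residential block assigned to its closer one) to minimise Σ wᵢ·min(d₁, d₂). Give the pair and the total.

{P, Q}, total 1420

Evaluate every pair (each demand assigned to the nearer of the two):
  {P, Q}: total = 1420
  {Q, R}: total = 1960
  {Q, S}: total = 2220
  {P, R}: total = 2665
  {P, S}: total = 2665
  {R, S}: total = 4845
Best pair: {P, Q} with total 1420.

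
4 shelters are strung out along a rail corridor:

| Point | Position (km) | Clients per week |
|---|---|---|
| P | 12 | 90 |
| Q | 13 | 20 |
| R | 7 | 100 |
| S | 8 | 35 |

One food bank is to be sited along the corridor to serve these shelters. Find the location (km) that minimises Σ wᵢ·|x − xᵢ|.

x = 8

For a sum of weighted absolute distances on a line, the optimum is the weighted median (not the mean). Total weight W = 245; half-weight = 122.5.
Sort by position and accumulate weight:
  km 7 (R, w=100) → cum 100
  km 8 (S, w=35) → cum 135  ≥ 122.5 → median here
  km 12 (P, w=90) → cum 225
  km 13 (Q, w=20) → cum 245
Optimal location: km 8.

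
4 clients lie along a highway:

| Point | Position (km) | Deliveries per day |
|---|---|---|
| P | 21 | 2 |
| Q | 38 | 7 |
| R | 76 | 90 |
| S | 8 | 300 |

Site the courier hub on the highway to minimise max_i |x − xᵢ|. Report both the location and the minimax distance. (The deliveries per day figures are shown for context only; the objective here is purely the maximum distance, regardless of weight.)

location 42, max distance 34

The 1-center on a line is the midpoint of the two extreme points: leftmost at 8, rightmost at 76.
Optimal location = (8 + 76)/2 = 42; maximum distance = (76 − 8)/2 = 34.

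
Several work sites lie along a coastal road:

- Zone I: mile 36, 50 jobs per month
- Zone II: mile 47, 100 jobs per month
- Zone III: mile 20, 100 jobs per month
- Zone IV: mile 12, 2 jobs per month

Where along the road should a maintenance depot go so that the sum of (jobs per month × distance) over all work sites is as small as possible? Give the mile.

x = 36

For a sum of weighted absolute distances on a line, the optimum is the weighted median (not the mean). Total weight W = 252; half-weight = 126.
Sort by position and accumulate weight:
  mile 12 (Zone IV, w=2) → cum 2
  mile 20 (Zone III, w=100) → cum 102
  mile 36 (Zone I, w=50) → cum 152  ≥ 126 → median here
  mile 47 (Zone II, w=100) → cum 252
Optimal location: mile 36.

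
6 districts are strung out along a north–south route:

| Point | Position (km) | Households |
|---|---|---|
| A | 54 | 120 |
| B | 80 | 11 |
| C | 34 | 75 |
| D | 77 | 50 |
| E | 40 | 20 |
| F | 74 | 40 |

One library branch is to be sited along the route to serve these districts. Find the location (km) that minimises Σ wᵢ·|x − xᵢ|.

For a sum of weighted absolute distances on a line, the optimum is the weighted median (not the mean). Total weight W = 316; half-weight = 158.
Sort by position and accumulate weight:
  km 34 (C, w=75) → cum 75
  km 40 (E, w=20) → cum 95
  km 54 (A, w=120) → cum 215  ≥ 158 → median here
  km 74 (F, w=40) → cum 255
  km 77 (D, w=50) → cum 305
  km 80 (B, w=11) → cum 316
Optimal location: km 54.

x = 54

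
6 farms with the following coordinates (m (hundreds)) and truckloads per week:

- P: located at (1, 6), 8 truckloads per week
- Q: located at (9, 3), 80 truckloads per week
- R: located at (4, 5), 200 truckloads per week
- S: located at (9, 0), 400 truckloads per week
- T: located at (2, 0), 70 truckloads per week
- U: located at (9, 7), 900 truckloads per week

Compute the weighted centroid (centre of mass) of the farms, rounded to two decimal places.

The minimiser of Σwᵢ‖p−pᵢ‖² is the weighted centroid p* = (Σwᵢpᵢ)/(Σwᵢ).
Σwᵢ = 1658.
Σwᵢxᵢ = 8·1 + 80·9 + 200·4 + 400·9 + 70·2 + 900·9 = 13368.
Σwᵢyᵢ = 8·6 + 80·3 + 200·5 + 400·0 + 70·0 + 900·7 = 7588.
x* = 13368/1658 = 8.06, y* = 7588/1658 = 4.58.

(8.06, 4.58)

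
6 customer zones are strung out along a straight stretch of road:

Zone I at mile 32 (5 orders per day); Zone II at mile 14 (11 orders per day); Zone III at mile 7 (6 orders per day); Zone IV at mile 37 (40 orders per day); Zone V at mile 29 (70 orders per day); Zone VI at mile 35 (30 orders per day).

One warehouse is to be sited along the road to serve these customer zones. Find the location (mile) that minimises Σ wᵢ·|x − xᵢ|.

x = 29

For a sum of weighted absolute distances on a line, the optimum is the weighted median (not the mean). Total weight W = 162; half-weight = 81.
Sort by position and accumulate weight:
  mile 7 (Zone III, w=6) → cum 6
  mile 14 (Zone II, w=11) → cum 17
  mile 29 (Zone V, w=70) → cum 87  ≥ 81 → median here
  mile 32 (Zone I, w=5) → cum 92
  mile 35 (Zone VI, w=30) → cum 122
  mile 37 (Zone IV, w=40) → cum 162
Optimal location: mile 29.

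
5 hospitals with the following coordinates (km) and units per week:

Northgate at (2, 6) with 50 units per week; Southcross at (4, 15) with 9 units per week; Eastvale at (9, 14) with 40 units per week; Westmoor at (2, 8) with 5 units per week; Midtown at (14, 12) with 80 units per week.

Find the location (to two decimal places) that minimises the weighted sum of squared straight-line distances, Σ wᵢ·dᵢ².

The minimiser of Σwᵢ‖p−pᵢ‖² is the weighted centroid p* = (Σwᵢpᵢ)/(Σwᵢ).
Σwᵢ = 184.
Σwᵢxᵢ = 50·2 + 9·4 + 40·9 + 5·2 + 80·14 = 1626.
Σwᵢyᵢ = 50·6 + 9·15 + 40·14 + 5·8 + 80·12 = 1995.
x* = 1626/184 = 8.84, y* = 1995/184 = 10.84.

(8.84, 10.84)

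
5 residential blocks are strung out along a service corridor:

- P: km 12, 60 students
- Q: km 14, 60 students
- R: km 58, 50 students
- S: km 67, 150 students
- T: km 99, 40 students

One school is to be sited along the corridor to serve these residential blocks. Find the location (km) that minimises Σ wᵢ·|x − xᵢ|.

For a sum of weighted absolute distances on a line, the optimum is the weighted median (not the mean). Total weight W = 360; half-weight = 180.
Sort by position and accumulate weight:
  km 12 (P, w=60) → cum 60
  km 14 (Q, w=60) → cum 120
  km 58 (R, w=50) → cum 170
  km 67 (S, w=150) → cum 320  ≥ 180 → median here
  km 99 (T, w=40) → cum 360
Optimal location: km 67.

x = 67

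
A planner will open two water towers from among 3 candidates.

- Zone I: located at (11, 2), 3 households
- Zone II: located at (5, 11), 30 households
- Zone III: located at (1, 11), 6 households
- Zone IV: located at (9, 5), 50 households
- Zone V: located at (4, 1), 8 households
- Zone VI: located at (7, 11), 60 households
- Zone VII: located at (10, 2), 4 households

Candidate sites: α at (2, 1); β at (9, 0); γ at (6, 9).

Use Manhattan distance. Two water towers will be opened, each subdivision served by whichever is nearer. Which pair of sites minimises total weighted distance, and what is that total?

{β, γ}, total 634

Evaluate every pair (each demand assigned to the nearer of the two):
  {β, γ}: total = 634
  {α, γ}: total = 744
  {α, β}: total = 1526
Best pair: {β, γ} with total 634.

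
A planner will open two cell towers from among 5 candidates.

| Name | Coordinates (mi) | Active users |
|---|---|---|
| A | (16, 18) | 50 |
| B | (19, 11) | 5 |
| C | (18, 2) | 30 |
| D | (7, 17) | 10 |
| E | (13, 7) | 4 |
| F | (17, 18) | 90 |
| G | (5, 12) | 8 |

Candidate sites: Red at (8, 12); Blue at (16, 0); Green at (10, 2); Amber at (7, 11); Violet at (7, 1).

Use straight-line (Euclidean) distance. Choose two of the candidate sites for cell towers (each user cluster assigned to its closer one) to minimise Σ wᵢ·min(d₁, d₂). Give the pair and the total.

Evaluate every pair (each demand assigned to the nearer of the two):
  {Red, Blue}: total = 1716.9
  {Red, Green}: total = 1867.0
  {Blue, Amber}: total = 1917.3
  {Red, Violet}: total = 1963.4
  {Red, Amber}: total = 2050.2
  {Green, Amber}: total = 2069.9
  {Amber, Violet}: total = 2166.8
  {Blue, Green}: total = 2833.8
  {Blue, Violet}: total = 2944.3
  {Green, Violet}: total = 2995.6
Best pair: {Red, Blue} with total 1716.9.

{Red, Blue}, total 1716.9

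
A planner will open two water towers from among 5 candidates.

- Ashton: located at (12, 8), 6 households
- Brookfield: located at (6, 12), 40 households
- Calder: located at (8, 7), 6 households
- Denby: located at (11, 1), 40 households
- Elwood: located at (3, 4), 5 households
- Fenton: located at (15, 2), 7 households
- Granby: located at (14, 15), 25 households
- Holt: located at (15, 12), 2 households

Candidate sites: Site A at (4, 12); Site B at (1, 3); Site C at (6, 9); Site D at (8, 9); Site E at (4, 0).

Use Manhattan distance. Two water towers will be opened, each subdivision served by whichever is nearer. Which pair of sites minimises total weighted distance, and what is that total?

Evaluate every pair (each demand assigned to the nearer of the two):
  {Site A, Site E}: total = 989
  {Site C, Site E}: total = 996
  {Site D, Site E}: total = 998
  {Site A, Site D}: total = 1025
  {Site C, Site D}: total = 1060
  {Site B, Site D}: total = 1115
  {Site A, Site B}: total = 1153
  {Site B, Site C}: total = 1160
  {Site A, Site C}: total = 1165
  {Site B, Site E}: total = 1819
Best pair: {Site A, Site E} with total 989.

{Site A, Site E}, total 989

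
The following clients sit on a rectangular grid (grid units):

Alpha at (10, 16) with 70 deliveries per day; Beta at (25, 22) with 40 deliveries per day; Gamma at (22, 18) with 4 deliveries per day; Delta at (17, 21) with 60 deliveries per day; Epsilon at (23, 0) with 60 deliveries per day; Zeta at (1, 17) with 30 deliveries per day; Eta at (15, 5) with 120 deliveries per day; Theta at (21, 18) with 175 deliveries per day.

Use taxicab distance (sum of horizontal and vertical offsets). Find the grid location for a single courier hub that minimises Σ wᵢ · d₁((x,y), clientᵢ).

Manhattan distance separates: Σwᵢ(|x−xᵢ|+|y−yᵢ|) = Σwᵢ|x−xᵢ| + Σwᵢ|y−yᵢ|, so x and y are optimised independently as 1-D weighted medians.
Total weight W = 559; half = 279.5.
x-coordinate, sorted with cumulative weight:
  x=1 (Zeta, w=30) cum 30
  x=10 (Alpha, w=70) cum 100
  x=15 (Eta, w=120) cum 220
  x=17 (Delta, w=60) cum 280  ← median
  x=21 (Theta, w=175) cum 455
  x=22 (Gamma, w=4) cum 459
  x=23 (Epsilon, w=60) cum 519
  x=25 (Beta, w=40) cum 559
⇒ x* = 17
y-coordinate, sorted with cumulative weight:
  y=0 (Epsilon, w=60) cum 60
  y=5 (Eta, w=120) cum 180
  y=16 (Alpha, w=70) cum 250
  y=17 (Zeta, w=30) cum 280  ← median
  y=18 (Gamma, w=4) cum 284
  y=18 (Theta, w=175) cum 459
  y=21 (Delta, w=60) cum 519
  y=22 (Beta, w=40) cum 559
⇒ y* = 17

(17, 17)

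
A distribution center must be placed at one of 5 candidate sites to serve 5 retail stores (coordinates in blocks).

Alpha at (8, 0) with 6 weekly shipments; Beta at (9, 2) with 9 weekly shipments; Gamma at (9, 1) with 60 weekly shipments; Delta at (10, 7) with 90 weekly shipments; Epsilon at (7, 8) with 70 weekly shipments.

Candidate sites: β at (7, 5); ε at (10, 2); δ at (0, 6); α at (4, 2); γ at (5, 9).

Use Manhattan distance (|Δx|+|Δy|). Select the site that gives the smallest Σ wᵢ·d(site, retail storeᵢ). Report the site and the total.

Total weighted distance at each candidate:
  β (7, 5): total = 1101
  ε (10, 2): total = 1233
  δ (0, 6): total = 2661
  α (4, 2): total = 2061
  γ (5, 9): total = 1731
Minimum is at β with total 1101 blocks.

β, total 1101 blocks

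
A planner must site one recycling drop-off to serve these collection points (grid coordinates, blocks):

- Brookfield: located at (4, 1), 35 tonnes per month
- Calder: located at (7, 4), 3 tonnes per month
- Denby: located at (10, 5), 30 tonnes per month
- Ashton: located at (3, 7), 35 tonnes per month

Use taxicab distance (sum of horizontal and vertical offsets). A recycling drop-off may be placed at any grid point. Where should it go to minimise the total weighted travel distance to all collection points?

(4, 5)

Manhattan distance separates: Σwᵢ(|x−xᵢ|+|y−yᵢ|) = Σwᵢ|x−xᵢ| + Σwᵢ|y−yᵢ|, so x and y are optimised independently as 1-D weighted medians.
Total weight W = 103; half = 51.5.
x-coordinate, sorted with cumulative weight:
  x=3 (Ashton, w=35) cum 35
  x=4 (Brookfield, w=35) cum 70  ← median
  x=7 (Calder, w=3) cum 73
  x=10 (Denby, w=30) cum 103
⇒ x* = 4
y-coordinate, sorted with cumulative weight:
  y=1 (Brookfield, w=35) cum 35
  y=4 (Calder, w=3) cum 38
  y=5 (Denby, w=30) cum 68  ← median
  y=7 (Ashton, w=35) cum 103
⇒ y* = 5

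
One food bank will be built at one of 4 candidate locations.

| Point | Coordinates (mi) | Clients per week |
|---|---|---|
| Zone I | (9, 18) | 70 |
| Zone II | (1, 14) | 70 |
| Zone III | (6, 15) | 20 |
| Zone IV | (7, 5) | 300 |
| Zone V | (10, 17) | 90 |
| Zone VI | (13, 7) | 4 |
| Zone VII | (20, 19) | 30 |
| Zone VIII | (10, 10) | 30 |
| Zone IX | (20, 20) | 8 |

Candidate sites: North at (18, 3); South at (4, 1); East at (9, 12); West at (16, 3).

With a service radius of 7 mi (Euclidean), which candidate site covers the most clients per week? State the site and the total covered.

South, covering 300

Coverage radius r = 7 mi; a point is covered iff (Δx)²+(Δy)² ≤ 7² = 49.
  North (18, 3): covers {Zone VI} → 4
  South (4, 1): covers {Zone IV} → 300
  East (9, 12): covers {Zone I, Zone III, Zone V, Zone VI, Zone VIII} → 214
  West (16, 3): covers {Zone VI} → 4
Maximum coverage at South: 300 clients per week.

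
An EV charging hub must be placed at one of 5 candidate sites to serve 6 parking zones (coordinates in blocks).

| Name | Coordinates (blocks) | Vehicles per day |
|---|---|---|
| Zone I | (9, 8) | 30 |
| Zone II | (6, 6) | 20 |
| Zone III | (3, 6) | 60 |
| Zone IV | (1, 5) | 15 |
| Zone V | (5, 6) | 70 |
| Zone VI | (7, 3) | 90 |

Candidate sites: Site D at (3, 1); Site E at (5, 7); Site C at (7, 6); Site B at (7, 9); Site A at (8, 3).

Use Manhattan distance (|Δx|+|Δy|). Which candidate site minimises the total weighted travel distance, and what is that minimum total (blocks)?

Site C, total 895 blocks

Total weighted distance at each candidate:
  Site D (3, 1): total = 1970
  Site E (5, 7): total = 1070
  Site C (7, 6): total = 895
  Site B (7, 9): total = 1630
  Site A (8, 3): total = 1405
Minimum is at Site C with total 895 blocks.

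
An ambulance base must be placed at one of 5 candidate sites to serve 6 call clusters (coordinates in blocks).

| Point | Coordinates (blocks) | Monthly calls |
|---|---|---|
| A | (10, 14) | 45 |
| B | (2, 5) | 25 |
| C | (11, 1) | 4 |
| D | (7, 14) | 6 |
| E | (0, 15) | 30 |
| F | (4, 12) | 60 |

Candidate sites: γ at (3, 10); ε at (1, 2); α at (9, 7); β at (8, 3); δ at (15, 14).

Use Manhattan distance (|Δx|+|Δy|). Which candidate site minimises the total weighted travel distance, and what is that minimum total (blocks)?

Total weighted distance at each candidate:
  γ (3, 10): total = 1181
  ε (1, 2): total = 2397
  α (9, 7): total = 1781
  β (8, 3): total = 2257
  δ (15, 14): total = 2151
Minimum is at γ with total 1181 blocks.

γ, total 1181 blocks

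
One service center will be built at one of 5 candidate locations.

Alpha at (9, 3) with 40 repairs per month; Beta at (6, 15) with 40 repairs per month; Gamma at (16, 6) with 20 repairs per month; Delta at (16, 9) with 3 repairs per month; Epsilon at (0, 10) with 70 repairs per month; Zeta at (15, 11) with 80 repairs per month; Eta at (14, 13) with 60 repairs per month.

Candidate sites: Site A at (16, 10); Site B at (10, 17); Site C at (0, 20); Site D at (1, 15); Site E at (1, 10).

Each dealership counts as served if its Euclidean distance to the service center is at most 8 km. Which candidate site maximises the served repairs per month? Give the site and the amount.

Coverage radius r = 8 km; a point is covered iff (Δx)²+(Δy)² ≤ 8² = 64.
  Site A (16, 10): covers {Gamma, Delta, Zeta, Eta} → 163
  Site B (10, 17): covers {Beta, Zeta, Eta} → 180
  Site C (0, 20): covers {Beta} → 40
  Site D (1, 15): covers {Beta, Epsilon} → 110
  Site E (1, 10): covers {Beta, Epsilon} → 110
Maximum coverage at Site B: 180 repairs per month.

Site B, covering 180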